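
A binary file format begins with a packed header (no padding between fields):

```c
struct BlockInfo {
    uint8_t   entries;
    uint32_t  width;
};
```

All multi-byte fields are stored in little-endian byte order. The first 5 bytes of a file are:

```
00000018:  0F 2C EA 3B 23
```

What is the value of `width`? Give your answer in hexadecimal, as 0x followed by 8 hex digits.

`width` follows `entries` (1 byte), so it starts at byte offset 1 and occupies 4 bytes.
Bytes at offsets 1..4: 2C EA 3B 23.
Little-endian stores the least-significant byte at the lowest address.
Reassemble most-significant byte first: 23 3B EA 2C → 0x233BEA2C.

0x233BEA2C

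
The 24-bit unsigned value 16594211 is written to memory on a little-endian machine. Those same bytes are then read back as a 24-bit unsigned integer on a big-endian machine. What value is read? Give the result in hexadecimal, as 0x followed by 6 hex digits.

0x2335FD

16594211 in 24-bit hexadecimal is 0xFD3523.
Stored little-endian, the bytes at ascending addresses are 23 35 FD.
Read back as big-endian, the last byte is least significant, giving 0x2335FD.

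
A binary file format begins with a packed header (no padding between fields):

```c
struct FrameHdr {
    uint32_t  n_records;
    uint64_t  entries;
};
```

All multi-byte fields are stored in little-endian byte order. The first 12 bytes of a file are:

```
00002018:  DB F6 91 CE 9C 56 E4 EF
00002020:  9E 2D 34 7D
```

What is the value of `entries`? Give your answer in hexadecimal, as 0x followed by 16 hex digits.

`entries` follows `n_records` (4 bytes), so it starts at byte offset 4 and occupies 8 bytes.
Bytes at offsets 4..11: 9C 56 E4 EF 9E 2D 34 7D.
In little-endian order the low byte comes first in memory.
Reassemble most-significant byte first: 7D 34 2D 9E EF E4 56 9C → 0x7D342D9EEFE4569C.

0x7D342D9EEFE4569C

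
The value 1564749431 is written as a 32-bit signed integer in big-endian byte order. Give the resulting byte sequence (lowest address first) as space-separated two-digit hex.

5D 44 2E 77

1564749431 in hexadecimal, padded to 32 bits, is 0x5D442E77.
Split into bytes (most-significant first): 5D 44 2E 77.
Big-endian: lowest address holds the most-significant byte.
So the memory order matches the most-significant-first order: 5D 44 2E 77.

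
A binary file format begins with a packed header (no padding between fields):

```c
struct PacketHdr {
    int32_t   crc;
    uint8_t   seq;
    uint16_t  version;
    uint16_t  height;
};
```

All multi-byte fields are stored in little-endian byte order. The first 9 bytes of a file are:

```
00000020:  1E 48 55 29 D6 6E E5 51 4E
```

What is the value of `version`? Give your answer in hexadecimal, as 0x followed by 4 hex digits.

0xE56E

`version` follows `crc` (4 B), `seq` (1 B), so it starts at offset 4 + 1 = 5 and occupies 2 bytes.
Bytes at offsets 5..6: 6E E5.
In little-endian order the low byte comes first in memory.
Reassemble most-significant byte first: E5 6E → 0xE56E.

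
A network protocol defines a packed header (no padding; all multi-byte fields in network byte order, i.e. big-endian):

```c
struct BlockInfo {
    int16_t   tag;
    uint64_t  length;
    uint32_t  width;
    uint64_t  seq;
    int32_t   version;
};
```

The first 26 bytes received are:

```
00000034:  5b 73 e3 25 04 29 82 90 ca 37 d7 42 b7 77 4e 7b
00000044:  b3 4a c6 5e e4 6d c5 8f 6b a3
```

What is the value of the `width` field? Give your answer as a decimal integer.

3611473783

`width` follows `tag` (2 B), `length` (8 B), so it starts at offset 2 + 8 = 10 and occupies 4 bytes.
Bytes at offsets 10..13: D7 42 B7 77.
Big-endian stores the most-significant byte at the lowest address.
The bytes are already most-significant first: 0xD742B777.
0xD742B777 = 3611473783.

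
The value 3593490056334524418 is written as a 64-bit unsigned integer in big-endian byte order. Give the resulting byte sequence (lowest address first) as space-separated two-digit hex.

3593490056334524418 in hexadecimal, padded to 64 bits, is 0x31DEA42AC7B7C002.
Split into bytes (most-significant first): 31 DE A4 2A C7 B7 C0 02.
In big-endian order the high byte comes first in memory.
So the memory order matches the most-significant-first order: 31 DE A4 2A C7 B7 C0 02.

31 DE A4 2A C7 B7 C0 02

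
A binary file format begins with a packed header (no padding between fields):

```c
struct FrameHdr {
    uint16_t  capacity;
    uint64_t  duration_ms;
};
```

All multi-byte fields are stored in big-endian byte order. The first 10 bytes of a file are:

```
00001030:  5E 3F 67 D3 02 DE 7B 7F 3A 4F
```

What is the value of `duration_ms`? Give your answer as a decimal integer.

7481326560570456655

`duration_ms` follows `capacity` (2 bytes), so it starts at byte offset 2 and occupies 8 bytes.
Bytes at offsets 2..9: 67 D3 02 DE 7B 7F 3A 4F.
Big-endian stores the most-significant byte at the lowest address.
The bytes are already most-significant first: 0x67D302DE7B7F3A4F.
0x67D302DE7B7F3A4F = 7481326560570456655.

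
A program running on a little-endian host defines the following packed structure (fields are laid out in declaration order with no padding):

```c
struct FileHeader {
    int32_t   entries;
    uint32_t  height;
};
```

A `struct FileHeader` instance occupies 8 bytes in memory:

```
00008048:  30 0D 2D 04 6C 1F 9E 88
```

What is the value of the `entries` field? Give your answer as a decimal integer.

70061360

`entries` is the first field, at byte offset 0, occupying 4 bytes.
Bytes at offsets 0..3: 30 0D 2D 04.
Little-endian: lowest address holds the least-significant byte.
Reassemble most-significant byte first: 04 2D 0D 30 → 0x042D0D30.
0x042D0D30 = 70061360.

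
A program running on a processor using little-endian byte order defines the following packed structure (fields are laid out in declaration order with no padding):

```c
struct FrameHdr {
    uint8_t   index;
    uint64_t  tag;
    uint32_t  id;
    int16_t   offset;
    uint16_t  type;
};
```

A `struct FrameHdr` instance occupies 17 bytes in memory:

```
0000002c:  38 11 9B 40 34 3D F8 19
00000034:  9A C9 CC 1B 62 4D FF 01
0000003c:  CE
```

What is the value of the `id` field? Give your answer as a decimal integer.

1645989065

`id` follows `index` (1 B), `tag` (8 B), so it starts at offset 1 + 8 = 9 and occupies 4 bytes.
Bytes at offsets 9..12: C9 CC 1B 62.
In little-endian order the low byte comes first in memory.
Reassemble most-significant byte first: 62 1B CC C9 → 0x621BCCC9.
0x621BCCC9 = 1645989065.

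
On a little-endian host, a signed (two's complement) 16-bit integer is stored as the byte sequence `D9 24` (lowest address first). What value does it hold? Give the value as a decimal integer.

In little-endian order the low byte comes first in memory.
Reassemble most-significant byte first: 24 D9 → 0x24D9.
0x24D9 = 9433.

9433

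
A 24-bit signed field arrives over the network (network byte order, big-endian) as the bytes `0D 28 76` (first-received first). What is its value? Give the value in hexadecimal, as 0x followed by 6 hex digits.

0x0D2876

Big-endian stores the most-significant byte at the lowest address.
The bytes are already most-significant first: 0x0D2876.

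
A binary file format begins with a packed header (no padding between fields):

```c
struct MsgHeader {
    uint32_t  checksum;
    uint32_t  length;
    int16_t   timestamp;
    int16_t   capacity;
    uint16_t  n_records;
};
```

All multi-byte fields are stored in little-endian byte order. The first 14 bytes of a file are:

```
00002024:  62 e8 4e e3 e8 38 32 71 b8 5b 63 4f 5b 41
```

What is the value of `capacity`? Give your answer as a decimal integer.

20323

`capacity` follows `checksum` (4 B), `length` (4 B), `timestamp` (2 B), so it starts at offset 4 + 4 + 2 = 10 and occupies 2 bytes.
Bytes at offsets 10..11: 63 4F.
In little-endian order the low byte comes first in memory.
Reassemble most-significant byte first: 4F 63 → 0x4F63.
0x4F63 = 20323.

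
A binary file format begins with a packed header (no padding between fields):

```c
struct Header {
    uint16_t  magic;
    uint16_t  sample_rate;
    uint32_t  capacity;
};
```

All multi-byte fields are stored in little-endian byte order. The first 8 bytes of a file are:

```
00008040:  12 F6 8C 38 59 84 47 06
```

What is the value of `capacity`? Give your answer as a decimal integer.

`capacity` follows `magic` (2 B), `sample_rate` (2 B), so it starts at offset 2 + 2 = 4 and occupies 4 bytes.
Bytes at offsets 4..7: 59 84 47 06.
Little-endian: lowest address holds the least-significant byte.
Reassemble most-significant byte first: 06 47 84 59 → 0x06478459.
0x06478459 = 105350233.

105350233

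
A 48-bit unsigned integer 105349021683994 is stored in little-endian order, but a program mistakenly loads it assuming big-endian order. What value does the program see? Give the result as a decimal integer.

29485008932959

105349021683994 in 48-bit hexadecimal is 0x5FD07B03D11A.
Stored little-endian, the bytes at ascending addresses are 1A D1 03 7B D0 5F.
Read back as big-endian, the last byte is least significant, giving 0x1AD1037BD05F.
0x1AD1037BD05F = 29485008932959.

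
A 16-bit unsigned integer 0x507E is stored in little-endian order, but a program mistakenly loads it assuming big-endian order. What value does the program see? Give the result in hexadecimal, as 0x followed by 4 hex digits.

Stored little-endian, the bytes at ascending addresses are 7E 50.
Read back as big-endian, the last byte is least significant, giving 0x7E50.

0x7E50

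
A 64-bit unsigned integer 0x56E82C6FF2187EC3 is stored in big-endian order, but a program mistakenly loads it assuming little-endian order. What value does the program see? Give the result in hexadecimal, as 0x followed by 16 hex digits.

Stored big-endian, the bytes at ascending addresses are 56 E8 2C 6F F2 18 7E C3.
Read back as little-endian, the first byte is least significant, giving 0xC37E18F26F2CE856.

0xC37E18F26F2CE856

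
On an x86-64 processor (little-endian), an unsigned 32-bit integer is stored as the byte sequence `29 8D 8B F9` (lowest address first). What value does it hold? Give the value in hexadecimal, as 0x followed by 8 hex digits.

0xF98B8D29

Little-endian stores the least-significant byte at the lowest address.
Reassemble most-significant byte first: F9 8B 8D 29 → 0xF98B8D29.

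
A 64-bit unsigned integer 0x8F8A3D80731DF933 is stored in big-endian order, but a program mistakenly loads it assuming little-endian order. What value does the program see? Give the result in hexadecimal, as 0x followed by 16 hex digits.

Stored big-endian, the bytes at ascending addresses are 8F 8A 3D 80 73 1D F9 33.
Read back as little-endian, the first byte is least significant, giving 0x33F91D73803D8A8F.

0x33F91D73803D8A8F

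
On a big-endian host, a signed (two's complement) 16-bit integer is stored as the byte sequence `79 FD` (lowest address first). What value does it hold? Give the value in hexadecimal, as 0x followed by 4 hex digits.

Big-endian: lowest address holds the most-significant byte.
The bytes are already most-significant first: 0x79FD.

0x79FD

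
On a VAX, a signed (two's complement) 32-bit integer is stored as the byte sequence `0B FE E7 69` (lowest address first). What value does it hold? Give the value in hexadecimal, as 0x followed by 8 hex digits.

0x69E7FE0B

Little-endian stores the least-significant byte at the lowest address.
Reassemble most-significant byte first: 69 E7 FE 0B → 0x69E7FE0B.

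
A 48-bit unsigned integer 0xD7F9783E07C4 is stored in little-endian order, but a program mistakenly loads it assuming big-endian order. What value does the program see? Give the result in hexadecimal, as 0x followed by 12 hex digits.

Stored little-endian, the bytes at ascending addresses are C4 07 3E 78 F9 D7.
Read back as big-endian, the last byte is least significant, giving 0xC4073E78F9D7.

0xC4073E78F9D7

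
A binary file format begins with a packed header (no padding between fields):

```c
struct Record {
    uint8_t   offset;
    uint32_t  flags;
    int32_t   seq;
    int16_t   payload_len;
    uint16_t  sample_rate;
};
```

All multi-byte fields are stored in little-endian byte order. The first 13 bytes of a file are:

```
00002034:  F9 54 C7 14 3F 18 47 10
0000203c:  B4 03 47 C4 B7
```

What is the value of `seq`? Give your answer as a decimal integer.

-1274001640

`seq` follows `offset` (1 B), `flags` (4 B), so it starts at offset 1 + 4 = 5 and occupies 4 bytes.
Bytes at offsets 5..8: 18 47 10 B4.
Little-endian: lowest address holds the least-significant byte.
Reassemble most-significant byte first: B4 10 47 18 → 0xB4104718.
Top bit is set, so as a signed 32-bit value this is 0xB4104718 − 2^32 = -1274001640.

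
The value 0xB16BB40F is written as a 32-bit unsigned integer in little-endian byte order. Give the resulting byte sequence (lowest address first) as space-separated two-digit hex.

0F B4 6B B1

Split into bytes (most-significant first): B1 6B B4 0F.
In little-endian order the low byte comes first in memory.
So at ascending addresses the bytes are 0F B4 6B B1.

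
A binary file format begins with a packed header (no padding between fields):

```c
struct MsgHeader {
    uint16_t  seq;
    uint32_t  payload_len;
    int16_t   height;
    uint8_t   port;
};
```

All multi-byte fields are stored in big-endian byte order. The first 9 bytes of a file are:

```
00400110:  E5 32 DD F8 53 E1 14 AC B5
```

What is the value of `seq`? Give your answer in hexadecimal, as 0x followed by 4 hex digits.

0xE532

`seq` is the first field, at byte offset 0, occupying 2 bytes.
Bytes at offsets 0..1: E5 32.
Big-endian: lowest address holds the most-significant byte.
The bytes are already most-significant first: 0xE532.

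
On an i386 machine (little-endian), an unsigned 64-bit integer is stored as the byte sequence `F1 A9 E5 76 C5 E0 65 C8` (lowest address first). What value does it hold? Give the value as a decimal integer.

14440194918941305329

Little-endian stores the least-significant byte at the lowest address.
Reassemble most-significant byte first: C8 65 E0 C5 76 E5 A9 F1 → 0xC865E0C576E5A9F1.
0xC865E0C576E5A9F1 = 14440194918941305329.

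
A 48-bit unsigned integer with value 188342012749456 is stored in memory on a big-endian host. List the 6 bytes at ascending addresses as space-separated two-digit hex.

AB 4B CA C4 26 90

188342012749456 in hexadecimal, padded to 48 bits, is 0xAB4BCAC42690.
Split into bytes (most-significant first): AB 4B CA C4 26 90.
Big-endian stores the most-significant byte at the lowest address.
So the memory order matches the most-significant-first order: AB 4B CA C4 26 90.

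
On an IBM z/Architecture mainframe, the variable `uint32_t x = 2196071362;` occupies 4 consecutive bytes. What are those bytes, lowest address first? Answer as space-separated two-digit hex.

2196071362 in hexadecimal, padded to 32 bits, is 0x82E563C2.
Split into bytes (most-significant first): 82 E5 63 C2.
In big-endian order the high byte comes first in memory.
So the memory order matches the most-significant-first order: 82 E5 63 C2.

82 E5 63 C2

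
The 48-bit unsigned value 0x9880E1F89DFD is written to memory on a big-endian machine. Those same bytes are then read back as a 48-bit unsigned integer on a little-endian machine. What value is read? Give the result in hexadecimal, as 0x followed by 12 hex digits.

Stored big-endian, the bytes at ascending addresses are 98 80 E1 F8 9D FD.
Read back as little-endian, the first byte is least significant, giving 0xFD9DF8E18098.

0xFD9DF8E18098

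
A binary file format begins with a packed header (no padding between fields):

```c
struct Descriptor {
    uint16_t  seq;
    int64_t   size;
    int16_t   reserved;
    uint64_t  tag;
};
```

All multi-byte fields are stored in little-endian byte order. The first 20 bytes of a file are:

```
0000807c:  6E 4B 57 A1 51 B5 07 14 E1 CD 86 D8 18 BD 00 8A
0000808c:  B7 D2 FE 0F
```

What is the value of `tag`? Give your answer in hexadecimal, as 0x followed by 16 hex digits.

`tag` follows `seq` (2 B), `size` (8 B), `reserved` (2 B), so it starts at offset 2 + 8 + 2 = 12 and occupies 8 bytes.
Bytes at offsets 12..19: 18 BD 00 8A B7 D2 FE 0F.
In little-endian order the low byte comes first in memory.
Reassemble most-significant byte first: 0F FE D2 B7 8A 00 BD 18 → 0x0FFED2B78A00BD18.

0x0FFED2B78A00BD18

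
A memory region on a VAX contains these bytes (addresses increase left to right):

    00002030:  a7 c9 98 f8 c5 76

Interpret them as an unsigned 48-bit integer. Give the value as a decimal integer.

130592651397543

In little-endian order the low byte comes first in memory.
Reassemble most-significant byte first: 76 C5 F8 98 C9 A7 → 0x76C5F898C9A7.
0x76C5F898C9A7 = 130592651397543.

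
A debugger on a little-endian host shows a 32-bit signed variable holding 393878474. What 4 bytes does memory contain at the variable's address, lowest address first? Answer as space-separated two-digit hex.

393878474 in hexadecimal, padded to 32 bits, is 0x177A1BCA.
Split into bytes (most-significant first): 17 7A 1B CA.
In little-endian order the low byte comes first in memory.
So at ascending addresses the bytes are CA 1B 7A 17.

CA 1B 7A 17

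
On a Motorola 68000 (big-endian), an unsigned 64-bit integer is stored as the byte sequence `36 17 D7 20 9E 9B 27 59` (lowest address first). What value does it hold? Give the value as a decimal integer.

3897820537612347225

Big-endian: lowest address holds the most-significant byte.
The bytes are already most-significant first: 0x3617D7209E9B2759.
0x3617D7209E9B2759 = 3897820537612347225.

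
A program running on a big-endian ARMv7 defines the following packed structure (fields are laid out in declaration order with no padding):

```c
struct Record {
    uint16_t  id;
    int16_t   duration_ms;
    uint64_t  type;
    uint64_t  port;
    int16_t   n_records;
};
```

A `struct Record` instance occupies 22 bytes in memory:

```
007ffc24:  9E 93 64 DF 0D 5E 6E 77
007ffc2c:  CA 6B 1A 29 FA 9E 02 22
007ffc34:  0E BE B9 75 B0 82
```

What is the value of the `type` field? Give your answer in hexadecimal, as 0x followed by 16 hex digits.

0x0D5E6E77CA6B1A29

`type` follows `id` (2 B), `duration_ms` (2 B), so it starts at offset 2 + 2 = 4 and occupies 8 bytes.
Bytes at offsets 4..11: 0D 5E 6E 77 CA 6B 1A 29.
In big-endian order the high byte comes first in memory.
The bytes are already most-significant first: 0x0D5E6E77CA6B1A29.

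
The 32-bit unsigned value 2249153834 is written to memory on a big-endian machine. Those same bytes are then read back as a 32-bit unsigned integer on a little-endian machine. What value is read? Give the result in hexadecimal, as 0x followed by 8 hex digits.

0x2A5D0F86

2249153834 in 32-bit hexadecimal is 0x860F5D2A.
Stored big-endian, the bytes at ascending addresses are 86 0F 5D 2A.
Read back as little-endian, the first byte is least significant, giving 0x2A5D0F86.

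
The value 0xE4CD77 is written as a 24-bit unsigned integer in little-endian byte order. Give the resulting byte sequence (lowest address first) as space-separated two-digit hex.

77 CD E4

Split into bytes (most-significant first): E4 CD 77.
Little-endian stores the least-significant byte at the lowest address.
So at ascending addresses the bytes are 77 CD E4.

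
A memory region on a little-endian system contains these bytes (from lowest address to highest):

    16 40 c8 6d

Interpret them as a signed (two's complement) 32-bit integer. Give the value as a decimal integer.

In little-endian order the low byte comes first in memory.
Reassemble most-significant byte first: 6D C8 40 16 → 0x6DC84016.
0x6DC84016 = 1841840150.

1841840150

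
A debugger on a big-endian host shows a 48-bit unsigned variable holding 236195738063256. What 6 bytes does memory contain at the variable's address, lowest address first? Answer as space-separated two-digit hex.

D6 D1 9B 10 91 98

236195738063256 in hexadecimal, padded to 48 bits, is 0xD6D19B109198.
Split into bytes (most-significant first): D6 D1 9B 10 91 98.
Big-endian: lowest address holds the most-significant byte.
So the memory order matches the most-significant-first order: D6 D1 9B 10 91 98.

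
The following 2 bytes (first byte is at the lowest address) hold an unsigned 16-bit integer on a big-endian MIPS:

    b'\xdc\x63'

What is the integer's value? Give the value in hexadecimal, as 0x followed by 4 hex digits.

0xDC63

In big-endian order the high byte comes first in memory.
The bytes are already most-significant first: 0xDC63.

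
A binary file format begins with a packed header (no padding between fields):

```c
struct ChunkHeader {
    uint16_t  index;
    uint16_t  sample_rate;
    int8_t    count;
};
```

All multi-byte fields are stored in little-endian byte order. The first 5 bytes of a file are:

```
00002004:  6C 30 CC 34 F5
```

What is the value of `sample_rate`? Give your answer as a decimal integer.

13516

`sample_rate` follows `index` (2 bytes), so it starts at byte offset 2 and occupies 2 bytes.
Bytes at offsets 2..3: CC 34.
Little-endian: lowest address holds the least-significant byte.
Reassemble most-significant byte first: 34 CC → 0x34CC.
0x34CC = 13516.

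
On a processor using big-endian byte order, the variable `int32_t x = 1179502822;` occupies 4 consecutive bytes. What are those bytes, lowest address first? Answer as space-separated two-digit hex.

46 4D C8 E6

1179502822 in hexadecimal, padded to 32 bits, is 0x464DC8E6.
Split into bytes (most-significant first): 46 4D C8 E6.
Big-endian stores the most-significant byte at the lowest address.
So the memory order matches the most-significant-first order: 46 4D C8 E6.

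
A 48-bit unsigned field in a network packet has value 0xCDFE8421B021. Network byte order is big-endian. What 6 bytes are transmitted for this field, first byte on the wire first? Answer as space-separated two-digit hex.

Split into bytes (most-significant first): CD FE 84 21 B0 21.
Big-endian stores the most-significant byte at the lowest address.
So the memory order matches the most-significant-first order: CD FE 84 21 B0 21.

CD FE 84 21 B0 21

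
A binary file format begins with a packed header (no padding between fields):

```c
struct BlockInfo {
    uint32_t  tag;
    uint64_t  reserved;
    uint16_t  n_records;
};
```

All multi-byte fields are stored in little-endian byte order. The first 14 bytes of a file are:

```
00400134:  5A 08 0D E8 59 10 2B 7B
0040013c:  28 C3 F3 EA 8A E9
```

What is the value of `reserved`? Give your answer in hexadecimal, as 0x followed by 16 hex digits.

0xEAF3C3287B2B1059

`reserved` follows `tag` (4 bytes), so it starts at byte offset 4 and occupies 8 bytes.
Bytes at offsets 4..11: 59 10 2B 7B 28 C3 F3 EA.
In little-endian order the low byte comes first in memory.
Reassemble most-significant byte first: EA F3 C3 28 7B 2B 10 59 → 0xEAF3C3287B2B1059.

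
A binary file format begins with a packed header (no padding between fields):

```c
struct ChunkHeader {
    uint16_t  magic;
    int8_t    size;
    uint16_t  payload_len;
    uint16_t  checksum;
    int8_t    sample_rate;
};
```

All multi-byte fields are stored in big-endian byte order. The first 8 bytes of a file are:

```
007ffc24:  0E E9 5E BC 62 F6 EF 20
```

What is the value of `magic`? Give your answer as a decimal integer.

3817

`magic` is the first field, at byte offset 0, occupying 2 bytes.
Bytes at offsets 0..1: 0E E9.
Big-endian stores the most-significant byte at the lowest address.
The bytes are already most-significant first: 0x0EE9.
0x0EE9 = 3817.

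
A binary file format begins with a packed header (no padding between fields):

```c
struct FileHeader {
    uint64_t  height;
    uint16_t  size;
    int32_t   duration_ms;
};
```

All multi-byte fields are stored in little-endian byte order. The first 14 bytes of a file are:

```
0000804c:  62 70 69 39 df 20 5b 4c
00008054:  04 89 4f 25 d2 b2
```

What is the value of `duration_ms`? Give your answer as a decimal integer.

-1294850737

`duration_ms` follows `height` (8 B), `size` (2 B), so it starts at offset 8 + 2 = 10 and occupies 4 bytes.
Bytes at offsets 10..13: 4F 25 D2 B2.
Little-endian: lowest address holds the least-significant byte.
Reassemble most-significant byte first: B2 D2 25 4F → 0xB2D2254F.
Top bit is set, so as a signed 32-bit value this is 0xB2D2254F − 2^32 = -1294850737.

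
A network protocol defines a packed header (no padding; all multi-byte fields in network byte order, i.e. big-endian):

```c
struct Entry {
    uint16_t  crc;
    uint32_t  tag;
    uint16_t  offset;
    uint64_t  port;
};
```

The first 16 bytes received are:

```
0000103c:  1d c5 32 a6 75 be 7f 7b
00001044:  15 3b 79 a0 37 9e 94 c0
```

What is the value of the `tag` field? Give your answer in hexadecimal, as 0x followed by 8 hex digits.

0x32A675BE

`tag` follows `crc` (2 bytes), so it starts at byte offset 2 and occupies 4 bytes.
Bytes at offsets 2..5: 32 A6 75 BE.
Big-endian stores the most-significant byte at the lowest address.
The bytes are already most-significant first: 0x32A675BE.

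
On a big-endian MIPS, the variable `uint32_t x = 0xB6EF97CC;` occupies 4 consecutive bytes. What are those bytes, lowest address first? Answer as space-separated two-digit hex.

B6 EF 97 CC

Split into bytes (most-significant first): B6 EF 97 CC.
Big-endian stores the most-significant byte at the lowest address.
So the memory order matches the most-significant-first order: B6 EF 97 CC.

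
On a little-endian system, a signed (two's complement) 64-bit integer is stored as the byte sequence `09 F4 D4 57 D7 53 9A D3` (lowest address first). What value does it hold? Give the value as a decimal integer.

-3199152400936668151

Little-endian stores the least-significant byte at the lowest address.
Reassemble most-significant byte first: D3 9A 53 D7 57 D4 F4 09 → 0xD39A53D757D4F409.
Top bit is set, so as a signed 64-bit value this is 0xD39A53D757D4F409 − 2^64 = -3199152400936668151.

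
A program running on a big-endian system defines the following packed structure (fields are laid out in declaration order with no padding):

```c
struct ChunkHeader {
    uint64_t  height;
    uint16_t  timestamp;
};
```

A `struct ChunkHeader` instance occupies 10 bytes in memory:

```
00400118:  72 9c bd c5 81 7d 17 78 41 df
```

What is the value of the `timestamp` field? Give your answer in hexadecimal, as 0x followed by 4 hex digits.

`timestamp` follows `height` (8 bytes), so it starts at byte offset 8 and occupies 2 bytes.
Bytes at offsets 8..9: 41 DF.
In big-endian order the high byte comes first in memory.
The bytes are already most-significant first: 0x41DF.

0x41DF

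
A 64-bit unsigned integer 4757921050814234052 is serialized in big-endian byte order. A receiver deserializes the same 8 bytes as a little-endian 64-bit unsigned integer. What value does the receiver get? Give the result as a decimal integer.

14176525375643256642

4757921050814234052 in 64-bit hexadecimal is 0x420787FCB722BDC4.
Stored big-endian, the bytes at ascending addresses are 42 07 87 FC B7 22 BD C4.
Read back as little-endian, the first byte is least significant, giving 0xC4BD22B7FC870742.
0xC4BD22B7FC870742 = 14176525375643256642.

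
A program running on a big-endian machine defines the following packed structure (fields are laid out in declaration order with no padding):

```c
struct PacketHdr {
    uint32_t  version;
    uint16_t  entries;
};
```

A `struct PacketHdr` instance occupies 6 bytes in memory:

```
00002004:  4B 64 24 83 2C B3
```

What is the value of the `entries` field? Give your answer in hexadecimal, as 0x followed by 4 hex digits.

`entries` follows `version` (4 bytes), so it starts at byte offset 4 and occupies 2 bytes.
Bytes at offsets 4..5: 2C B3.
Big-endian: lowest address holds the most-significant byte.
The bytes are already most-significant first: 0x2CB3.

0x2CB3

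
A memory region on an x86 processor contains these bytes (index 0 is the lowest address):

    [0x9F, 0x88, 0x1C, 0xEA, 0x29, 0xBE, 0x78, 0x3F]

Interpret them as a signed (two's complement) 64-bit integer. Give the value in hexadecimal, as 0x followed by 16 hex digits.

0x3F78BE29EA1C889F

Little-endian stores the least-significant byte at the lowest address.
Reassemble most-significant byte first: 3F 78 BE 29 EA 1C 88 9F → 0x3F78BE29EA1C889F.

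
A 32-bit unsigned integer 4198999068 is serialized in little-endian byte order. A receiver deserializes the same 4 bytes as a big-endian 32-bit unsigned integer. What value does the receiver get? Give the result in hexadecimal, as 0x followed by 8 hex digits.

0x1CA447FA

4198999068 in 32-bit hexadecimal is 0xFA47A41C.
Stored little-endian, the bytes at ascending addresses are 1C A4 47 FA.
Read back as big-endian, the last byte is least significant, giving 0x1CA447FA.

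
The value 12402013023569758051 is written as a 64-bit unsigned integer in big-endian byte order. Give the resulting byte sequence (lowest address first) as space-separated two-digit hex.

AC 1C CD 22 E1 A4 C7 63

12402013023569758051 in hexadecimal, padded to 64 bits, is 0xAC1CCD22E1A4C763.
Split into bytes (most-significant first): AC 1C CD 22 E1 A4 C7 63.
In big-endian order the high byte comes first in memory.
So the memory order matches the most-significant-first order: AC 1C CD 22 E1 A4 C7 63.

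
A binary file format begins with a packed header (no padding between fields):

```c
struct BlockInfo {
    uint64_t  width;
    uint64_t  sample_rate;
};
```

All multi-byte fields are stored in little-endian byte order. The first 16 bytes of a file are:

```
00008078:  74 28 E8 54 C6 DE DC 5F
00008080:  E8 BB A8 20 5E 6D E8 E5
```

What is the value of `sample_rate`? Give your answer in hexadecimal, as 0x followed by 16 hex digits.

`sample_rate` follows `width` (8 bytes), so it starts at byte offset 8 and occupies 8 bytes.
Bytes at offsets 8..15: E8 BB A8 20 5E 6D E8 E5.
Little-endian stores the least-significant byte at the lowest address.
Reassemble most-significant byte first: E5 E8 6D 5E 20 A8 BB E8 → 0xE5E86D5E20A8BBE8.

0xE5E86D5E20A8BBE8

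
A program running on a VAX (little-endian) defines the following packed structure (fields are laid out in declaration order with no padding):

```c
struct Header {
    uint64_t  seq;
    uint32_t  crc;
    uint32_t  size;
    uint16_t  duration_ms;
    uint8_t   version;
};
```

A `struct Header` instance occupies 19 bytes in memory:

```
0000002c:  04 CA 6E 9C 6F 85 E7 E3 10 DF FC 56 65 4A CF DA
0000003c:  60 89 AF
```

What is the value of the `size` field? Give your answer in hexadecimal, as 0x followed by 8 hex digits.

`size` follows `seq` (8 B), `crc` (4 B), so it starts at offset 8 + 4 = 12 and occupies 4 bytes.
Bytes at offsets 12..15: 65 4A CF DA.
Little-endian stores the least-significant byte at the lowest address.
Reassemble most-significant byte first: DA CF 4A 65 → 0xDACF4A65.

0xDACF4A65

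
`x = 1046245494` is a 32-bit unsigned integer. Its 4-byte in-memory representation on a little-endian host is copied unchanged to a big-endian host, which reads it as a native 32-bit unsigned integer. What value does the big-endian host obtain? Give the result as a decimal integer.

1046245494 in 32-bit hexadecimal is 0x3E5C7076.
Stored little-endian, the bytes at ascending addresses are 76 70 5C 3E.
Read back as big-endian, the last byte is least significant, giving 0x76705C3E.
0x76705C3E = 1987075134.

1987075134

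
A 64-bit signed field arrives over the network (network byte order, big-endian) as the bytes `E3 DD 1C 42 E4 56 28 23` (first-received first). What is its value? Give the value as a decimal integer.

Big-endian stores the most-significant byte at the lowest address.
The bytes are already most-significant first: 0xE3DD1C42E4562823.
Top bit is set, so as a signed 64-bit value this is 0xE3DD1C42E4562823 − 2^64 = -2027433183622584285.

-2027433183622584285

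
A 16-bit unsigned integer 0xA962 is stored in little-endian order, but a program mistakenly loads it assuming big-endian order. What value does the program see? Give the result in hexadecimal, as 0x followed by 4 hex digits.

Stored little-endian, the bytes at ascending addresses are 62 A9.
Read back as big-endian, the last byte is least significant, giving 0x62A9.

0x62A9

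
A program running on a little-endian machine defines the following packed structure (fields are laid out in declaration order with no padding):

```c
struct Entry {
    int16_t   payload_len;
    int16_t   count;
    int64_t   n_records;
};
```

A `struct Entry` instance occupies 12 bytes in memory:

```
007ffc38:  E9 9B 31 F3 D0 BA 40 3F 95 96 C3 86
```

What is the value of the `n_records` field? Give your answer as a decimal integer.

-8735973284413130032

`n_records` follows `payload_len` (2 B), `count` (2 B), so it starts at offset 2 + 2 = 4 and occupies 8 bytes.
Bytes at offsets 4..11: D0 BA 40 3F 95 96 C3 86.
In little-endian order the low byte comes first in memory.
Reassemble most-significant byte first: 86 C3 96 95 3F 40 BA D0 → 0x86C396953F40BAD0.
Top bit is set, so as a signed 64-bit value this is 0x86C396953F40BAD0 − 2^64 = -8735973284413130032.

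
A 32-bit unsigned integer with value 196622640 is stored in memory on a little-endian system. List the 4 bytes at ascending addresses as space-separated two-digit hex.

30 39 B8 0B

196622640 in hexadecimal, padded to 32 bits, is 0x0BB83930.
Split into bytes (most-significant first): 0B B8 39 30.
Little-endian stores the least-significant byte at the lowest address.
So at ascending addresses the bytes are 30 39 B8 0B.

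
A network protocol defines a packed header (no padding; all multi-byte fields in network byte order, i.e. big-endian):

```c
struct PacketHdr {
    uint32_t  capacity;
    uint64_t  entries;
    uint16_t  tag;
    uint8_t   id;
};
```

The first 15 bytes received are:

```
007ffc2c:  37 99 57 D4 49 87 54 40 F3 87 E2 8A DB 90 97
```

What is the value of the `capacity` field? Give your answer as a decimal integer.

932796372

`capacity` is the first field, at byte offset 0, occupying 4 bytes.
Bytes at offsets 0..3: 37 99 57 D4.
Big-endian: lowest address holds the most-significant byte.
The bytes are already most-significant first: 0x379957D4.
0x379957D4 = 932796372.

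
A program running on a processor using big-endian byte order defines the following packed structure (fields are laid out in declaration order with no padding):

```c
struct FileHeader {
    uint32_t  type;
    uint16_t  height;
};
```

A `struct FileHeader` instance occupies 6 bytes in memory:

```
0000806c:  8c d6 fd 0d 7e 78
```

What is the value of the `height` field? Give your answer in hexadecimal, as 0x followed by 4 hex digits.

`height` follows `type` (4 bytes), so it starts at byte offset 4 and occupies 2 bytes.
Bytes at offsets 4..5: 7E 78.
Big-endian stores the most-significant byte at the lowest address.
The bytes are already most-significant first: 0x7E78.

0x7E78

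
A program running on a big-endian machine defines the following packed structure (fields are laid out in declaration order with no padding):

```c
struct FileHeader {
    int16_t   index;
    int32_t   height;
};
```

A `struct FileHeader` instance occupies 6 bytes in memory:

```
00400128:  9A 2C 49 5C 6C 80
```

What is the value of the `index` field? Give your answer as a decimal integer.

-26068

`index` is the first field, at byte offset 0, occupying 2 bytes.
Bytes at offsets 0..1: 9A 2C.
In big-endian order the high byte comes first in memory.
The bytes are already most-significant first: 0x9A2C.
Top bit is set, so as a signed 16-bit value this is 0x9A2C − 2^16 = -26068.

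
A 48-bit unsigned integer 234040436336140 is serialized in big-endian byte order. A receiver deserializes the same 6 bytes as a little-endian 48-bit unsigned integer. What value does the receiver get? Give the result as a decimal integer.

13357663509460

234040436336140 in 48-bit hexadecimal is 0xD4DBC912260C.
Stored big-endian, the bytes at ascending addresses are D4 DB C9 12 26 0C.
Read back as little-endian, the first byte is least significant, giving 0x0C2612C9DBD4.
0x0C2612C9DBD4 = 13357663509460.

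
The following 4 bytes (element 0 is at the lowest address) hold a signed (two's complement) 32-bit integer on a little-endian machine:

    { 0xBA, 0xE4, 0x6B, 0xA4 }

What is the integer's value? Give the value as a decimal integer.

-1536432966

Little-endian stores the least-significant byte at the lowest address.
Reassemble most-significant byte first: A4 6B E4 BA → 0xA46BE4BA.
Top bit is set, so as a signed 32-bit value this is 0xA46BE4BA − 2^32 = -1536432966.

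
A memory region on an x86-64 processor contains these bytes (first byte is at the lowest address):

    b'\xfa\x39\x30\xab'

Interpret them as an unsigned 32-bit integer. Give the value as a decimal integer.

2872064506

Little-endian: lowest address holds the least-significant byte.
Reassemble most-significant byte first: AB 30 39 FA → 0xAB3039FA.
0xAB3039FA = 2872064506.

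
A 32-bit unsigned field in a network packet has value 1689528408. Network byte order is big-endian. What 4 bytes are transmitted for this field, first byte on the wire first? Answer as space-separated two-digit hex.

1689528408 in hexadecimal, padded to 32 bits, is 0x64B42858.
Split into bytes (most-significant first): 64 B4 28 58.
Big-endian stores the most-significant byte at the lowest address.
So the memory order matches the most-significant-first order: 64 B4 28 58.

64 B4 28 58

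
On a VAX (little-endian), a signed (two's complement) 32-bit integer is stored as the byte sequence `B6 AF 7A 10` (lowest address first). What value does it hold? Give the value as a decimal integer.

276475830

Little-endian: lowest address holds the least-significant byte.
Reassemble most-significant byte first: 10 7A AF B6 → 0x107AAFB6.
0x107AAFB6 = 276475830.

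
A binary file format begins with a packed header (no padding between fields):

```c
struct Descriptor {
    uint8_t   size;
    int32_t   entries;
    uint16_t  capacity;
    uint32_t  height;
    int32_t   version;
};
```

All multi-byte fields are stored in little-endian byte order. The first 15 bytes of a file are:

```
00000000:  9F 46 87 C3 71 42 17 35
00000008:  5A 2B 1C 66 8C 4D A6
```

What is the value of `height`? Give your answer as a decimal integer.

472603189

`height` follows `size` (1 B), `entries` (4 B), `capacity` (2 B), so it starts at offset 1 + 4 + 2 = 7 and occupies 4 bytes.
Bytes at offsets 7..10: 35 5A 2B 1C.
Little-endian stores the least-significant byte at the lowest address.
Reassemble most-significant byte first: 1C 2B 5A 35 → 0x1C2B5A35.
0x1C2B5A35 = 472603189.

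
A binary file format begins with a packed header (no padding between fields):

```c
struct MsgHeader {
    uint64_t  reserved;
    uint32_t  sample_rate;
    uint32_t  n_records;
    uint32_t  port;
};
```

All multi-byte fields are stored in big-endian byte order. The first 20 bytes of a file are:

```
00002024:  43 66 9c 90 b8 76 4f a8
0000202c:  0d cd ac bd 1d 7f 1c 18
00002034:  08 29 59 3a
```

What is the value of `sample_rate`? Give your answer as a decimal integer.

`sample_rate` follows `reserved` (8 bytes), so it starts at byte offset 8 and occupies 4 bytes.
Bytes at offsets 8..11: 0D CD AC BD.
Big-endian: lowest address holds the most-significant byte.
The bytes are already most-significant first: 0x0DCDACBD.
0x0DCDACBD = 231582909.

231582909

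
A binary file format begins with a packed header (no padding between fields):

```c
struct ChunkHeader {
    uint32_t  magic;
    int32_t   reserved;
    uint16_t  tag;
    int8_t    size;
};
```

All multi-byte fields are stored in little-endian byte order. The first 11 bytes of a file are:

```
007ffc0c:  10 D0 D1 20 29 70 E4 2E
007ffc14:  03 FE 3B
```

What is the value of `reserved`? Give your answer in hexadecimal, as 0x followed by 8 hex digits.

`reserved` follows `magic` (4 bytes), so it starts at byte offset 4 and occupies 4 bytes.
Bytes at offsets 4..7: 29 70 E4 2E.
Little-endian: lowest address holds the least-significant byte.
Reassemble most-significant byte first: 2E E4 70 29 → 0x2EE47029.

0x2EE47029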